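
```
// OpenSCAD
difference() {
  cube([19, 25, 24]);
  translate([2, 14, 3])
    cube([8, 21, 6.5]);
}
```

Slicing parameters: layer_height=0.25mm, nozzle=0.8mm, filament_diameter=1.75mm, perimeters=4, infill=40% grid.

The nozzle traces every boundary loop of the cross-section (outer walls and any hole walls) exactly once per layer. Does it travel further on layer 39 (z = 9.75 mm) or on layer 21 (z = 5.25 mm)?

layer 21 (z = 5.25 mm)

Layer 39 (z = 9.75): the 19×25 cube contributes its full rectangle (perimeter 88.00 mm); the cube at (2, 14) is not intersected at this z (z outside [3, 9.5]); Subtracting the remaining from the first: none of the subtracted shapes is present at this height, so the 19×25 cube is unchanged — boundary = 88.00 mm. So its perimeter = 88.00 mm. Layer 21 (z = 5.25): the 19×25 cube contributes its full rectangle (perimeter 88.00 mm); the cube at (2, 14) is present — its section is the full 8×21 rectangle (perimeter 58.00 mm); Subtracting the remaining from the first: starting from the 19×25 cube, the 8×21 cube at (2, 14) partially overlaps it — only the 88.00 mm² overlap (of its 168.00 mm²) is removed, clipping the outline — boundary = 110.00 mm. So its perimeter = 110.00 mm. Layer 21 is larger (110.00 vs 88.00 mm).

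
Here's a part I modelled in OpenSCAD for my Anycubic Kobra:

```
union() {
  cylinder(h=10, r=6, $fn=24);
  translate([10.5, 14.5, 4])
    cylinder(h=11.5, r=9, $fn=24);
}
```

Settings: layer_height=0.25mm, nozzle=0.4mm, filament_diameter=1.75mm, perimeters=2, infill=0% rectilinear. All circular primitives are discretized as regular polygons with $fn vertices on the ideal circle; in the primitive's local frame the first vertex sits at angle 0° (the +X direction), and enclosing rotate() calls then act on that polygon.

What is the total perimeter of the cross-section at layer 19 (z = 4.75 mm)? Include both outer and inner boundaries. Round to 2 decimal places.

At z = 4.75 mm: the r=6 cylinder contributes a regular 24-gon of circumradius 6 (perimeter = 2·24·6.000·sin(180°/24) = 37.59 mm); the r=9 cylinder at (10.5, 14.5) gives a regular 24-gon of circumradius 9 (constant along its height) (perimeter = 2·24·9.000·sin(180°/24) = 56.39 mm); Combining (union): the 2 present regions are separate (no shared area or edge), so areas and boundary lengths simply add and each stays a separate island — boundary = 93.98 mm. Overall, the cross-section has 2 separate islands. Total boundary length (outer) = 93.98 mm.

93.98 mm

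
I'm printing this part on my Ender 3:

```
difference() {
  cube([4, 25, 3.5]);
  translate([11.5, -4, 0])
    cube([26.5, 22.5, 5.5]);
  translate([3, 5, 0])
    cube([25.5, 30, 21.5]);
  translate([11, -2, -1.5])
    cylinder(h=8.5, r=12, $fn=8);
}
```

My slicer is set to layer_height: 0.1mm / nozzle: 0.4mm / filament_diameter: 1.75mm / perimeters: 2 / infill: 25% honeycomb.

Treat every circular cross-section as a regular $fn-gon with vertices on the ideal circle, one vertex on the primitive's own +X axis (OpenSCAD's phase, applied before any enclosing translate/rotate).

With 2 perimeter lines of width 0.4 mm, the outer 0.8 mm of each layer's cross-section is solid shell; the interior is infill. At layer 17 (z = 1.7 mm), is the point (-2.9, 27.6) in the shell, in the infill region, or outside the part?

outside

At z = 1.7 mm: the 4×25 cube contributes its full rectangle; the cube at (11.5, -4) (footprint 26.5×22.5) is included at this height; the 25.5×30 cube at (3, 5) contributes its full rectangle; the r=12 cylinder at (11, -2) contributes a regular 8-gon of circumradius 12; Subtracting the remaining from the first: starting from the 4×25 cube, the 26.5×22.5 cube at (11.5, -4) misses the remaining region (no effect); the 25.5×30 cube at (3, 5) partially overlaps it — only the 20.00 mm² overlap (of its 765.00 mm²) is removed, clipping the outline; the r=12 cylinder at (11, -2) partially overlaps it — only the 16.87 mm² overlap (of its 407.29 mm²) is removed, clipping the outline — 1 connected region. Overall, the cross-section is a single solid region. The nearest boundary edge runs (0.00, 25.00)→(3.00, 25.00); distance from the point to it = 3.89 mm. The point is not inside any of the regions above, so it lies outside the cross-section (3.89 mm from the nearest boundary).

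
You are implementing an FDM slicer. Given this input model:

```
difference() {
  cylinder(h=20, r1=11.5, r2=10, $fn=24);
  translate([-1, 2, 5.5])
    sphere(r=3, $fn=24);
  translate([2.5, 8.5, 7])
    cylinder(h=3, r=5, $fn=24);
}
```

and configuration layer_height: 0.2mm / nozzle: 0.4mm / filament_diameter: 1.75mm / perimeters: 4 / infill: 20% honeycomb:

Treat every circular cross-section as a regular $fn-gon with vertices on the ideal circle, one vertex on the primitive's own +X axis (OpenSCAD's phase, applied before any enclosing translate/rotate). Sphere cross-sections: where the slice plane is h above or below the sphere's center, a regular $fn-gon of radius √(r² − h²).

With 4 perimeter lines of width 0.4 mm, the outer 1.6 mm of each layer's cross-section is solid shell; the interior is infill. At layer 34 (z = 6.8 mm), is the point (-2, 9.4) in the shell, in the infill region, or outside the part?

At z = 6.8 mm: the cone (r1=11.5→r2=10) has section circumradius 10.990 here — a regular 24-gon; the sphere at (-1, 2): section is a regular 24-gon, circumradius = √(r²−h²) = √(3²−1.3²) = 2.704; the cylinder at (2.5, 8.5) is not intersected at this z (z outside [7, 10]); Taking the first minus the rest: starting from the cone, the r=3 sphere at (-1, 2) lies wholly inside it (removes its full 22.70 mm² and its 16.94 mm outline becomes a hole wall) — 1 connected region with 1 hole. Overall, the cross-section is one region with 1 hole. The nearest boundary edge runs (-2.84, 10.62)→(0.00, 10.99); distance from the point to it = 1.32 mm. The point is inside the cross-section, 1.32 mm from the nearest boundary — within the 1.6 mm shell band (4 × 0.4).

shell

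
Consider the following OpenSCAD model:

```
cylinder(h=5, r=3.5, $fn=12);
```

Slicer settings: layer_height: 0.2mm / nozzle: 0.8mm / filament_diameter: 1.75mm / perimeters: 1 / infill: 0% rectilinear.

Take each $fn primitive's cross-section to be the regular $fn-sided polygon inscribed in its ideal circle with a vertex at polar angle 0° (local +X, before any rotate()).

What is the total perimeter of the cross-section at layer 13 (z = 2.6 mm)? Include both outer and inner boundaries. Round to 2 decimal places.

At z = 2.6 mm: the cylinder: section is a regular 12-gon, circumradius r=3.5 (perimeter = 2·12·3.500·sin(180°/12) = 21.74 mm). Overall, the cross-section is a single solid region. Total boundary length (outer) = 21.74 mm.

21.74 mm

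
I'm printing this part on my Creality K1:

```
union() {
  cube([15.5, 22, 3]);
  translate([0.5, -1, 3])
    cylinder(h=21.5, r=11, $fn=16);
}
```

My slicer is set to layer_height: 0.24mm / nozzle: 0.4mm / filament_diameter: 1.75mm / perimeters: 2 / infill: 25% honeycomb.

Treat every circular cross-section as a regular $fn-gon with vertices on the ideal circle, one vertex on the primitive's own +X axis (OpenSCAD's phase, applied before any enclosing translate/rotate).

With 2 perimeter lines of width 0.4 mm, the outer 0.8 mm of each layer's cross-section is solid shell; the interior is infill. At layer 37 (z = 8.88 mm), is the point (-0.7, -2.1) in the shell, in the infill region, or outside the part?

At z = 8.88 mm: the cube does not reach this height (z outside [0, 3]); the cylinder at (0.5, -1): section is a regular 16-gon, circumradius r=11; Taking the union: only the r=11 cylinder at (0.5, -1) is present, so the union is just that shape — 1 connected region. Overall, the cross-section is a single solid region. The nearest boundary edge runs (-9.66, -5.21)→(-7.28, -8.78); distance from the point to it = 9.18 mm. The point is inside the cross-section and 9.18 mm from the nearest boundary — more than the 0.8 mm shell width (2 × 0.4), so it's in the infill interior.

infill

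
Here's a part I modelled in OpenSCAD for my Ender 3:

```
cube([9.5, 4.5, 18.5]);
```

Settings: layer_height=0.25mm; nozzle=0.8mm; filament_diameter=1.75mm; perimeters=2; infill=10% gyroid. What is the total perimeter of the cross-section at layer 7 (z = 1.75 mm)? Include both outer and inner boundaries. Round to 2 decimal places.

28.00 mm

At z = 1.75 mm: the cube is present — its section is the full 9.5×4.5 rectangle (perimeter 28.00 mm). Overall, the cross-section is a single solid region. Total boundary length (outer) = 28.00 mm.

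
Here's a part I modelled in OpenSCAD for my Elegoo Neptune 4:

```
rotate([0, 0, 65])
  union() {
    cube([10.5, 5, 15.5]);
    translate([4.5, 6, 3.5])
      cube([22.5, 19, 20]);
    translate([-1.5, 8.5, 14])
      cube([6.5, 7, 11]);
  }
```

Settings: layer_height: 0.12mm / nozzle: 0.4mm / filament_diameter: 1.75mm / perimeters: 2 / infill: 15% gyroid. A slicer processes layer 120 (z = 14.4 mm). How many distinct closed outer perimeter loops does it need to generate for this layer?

2

At z = 14.4 mm: the cube (footprint 10.5×5) is included at this height; the 22.5×19 cube at (4.5, 6) contributes its full rectangle; the cube at (-1.5, 8.5) (footprint 6.5×7) is included at this height; Merging all regions: the regions partially overlap (shared area 3.50 mm²), so overlapping operands fuse into one piece — 2 connected regions; (whole slice rotated 65° about Z — lengths, areas and connectivity unchanged). The result has 2 disconnected regions.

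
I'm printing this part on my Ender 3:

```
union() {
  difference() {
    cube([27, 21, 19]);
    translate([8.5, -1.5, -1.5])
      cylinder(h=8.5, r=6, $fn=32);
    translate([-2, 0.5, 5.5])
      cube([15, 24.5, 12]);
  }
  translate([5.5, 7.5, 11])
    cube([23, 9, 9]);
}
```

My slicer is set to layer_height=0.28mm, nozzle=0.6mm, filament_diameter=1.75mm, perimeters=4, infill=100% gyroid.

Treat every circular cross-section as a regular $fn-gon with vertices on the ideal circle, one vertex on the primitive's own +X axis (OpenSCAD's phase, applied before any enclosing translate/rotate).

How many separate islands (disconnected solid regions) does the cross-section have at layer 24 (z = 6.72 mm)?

At z = 6.72 mm: the cube (footprint 27×21) is included at this height; the cylinder at (8.5, -1.5): section is a regular 32-gon, circumradius r=6; the cube at (-2, 0.5) is present — its section is the full 15×24.5 rectangle; Taking the first minus the rest: starting from the 27×21 cube, the r=6 cylinder at (8.5, -1.5) partially overlaps it — only the 38.43 mm² overlap (of its 112.37 mm²) is removed, clipping the outline; the 15×24.5 cube at (-2, 0.5) partially overlaps it — only the 235.04 mm² overlap (of its 367.50 mm²) is removed, clipping the outline — 2 connected regions; the cube at (5.5, 7.5) is absent (z outside [11, 20]); Taking the union: only the result so far is present, so the union is just that shape — 2 connected regions. Overall, the cross-section has 2 separate islands. Island count = 2.

2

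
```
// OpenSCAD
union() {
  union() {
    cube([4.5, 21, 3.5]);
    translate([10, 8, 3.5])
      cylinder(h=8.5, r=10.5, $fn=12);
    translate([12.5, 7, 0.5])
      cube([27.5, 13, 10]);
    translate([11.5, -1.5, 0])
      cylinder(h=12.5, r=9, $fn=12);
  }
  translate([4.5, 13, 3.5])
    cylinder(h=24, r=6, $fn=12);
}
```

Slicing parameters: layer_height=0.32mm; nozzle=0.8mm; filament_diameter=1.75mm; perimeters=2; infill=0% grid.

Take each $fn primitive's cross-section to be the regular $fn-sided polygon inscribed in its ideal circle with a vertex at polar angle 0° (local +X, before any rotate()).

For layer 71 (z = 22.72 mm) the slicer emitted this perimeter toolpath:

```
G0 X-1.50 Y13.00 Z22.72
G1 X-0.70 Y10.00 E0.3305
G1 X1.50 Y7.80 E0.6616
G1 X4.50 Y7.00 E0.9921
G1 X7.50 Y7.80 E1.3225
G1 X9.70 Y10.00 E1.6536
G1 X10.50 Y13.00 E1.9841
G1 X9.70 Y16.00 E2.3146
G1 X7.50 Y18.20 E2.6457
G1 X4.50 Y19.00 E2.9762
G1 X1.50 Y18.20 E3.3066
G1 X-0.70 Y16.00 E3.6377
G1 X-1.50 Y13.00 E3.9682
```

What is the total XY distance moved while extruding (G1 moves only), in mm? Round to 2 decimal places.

37.28 mm

Sum the Euclidean lengths of each G1 segment: total = 37.28 mm.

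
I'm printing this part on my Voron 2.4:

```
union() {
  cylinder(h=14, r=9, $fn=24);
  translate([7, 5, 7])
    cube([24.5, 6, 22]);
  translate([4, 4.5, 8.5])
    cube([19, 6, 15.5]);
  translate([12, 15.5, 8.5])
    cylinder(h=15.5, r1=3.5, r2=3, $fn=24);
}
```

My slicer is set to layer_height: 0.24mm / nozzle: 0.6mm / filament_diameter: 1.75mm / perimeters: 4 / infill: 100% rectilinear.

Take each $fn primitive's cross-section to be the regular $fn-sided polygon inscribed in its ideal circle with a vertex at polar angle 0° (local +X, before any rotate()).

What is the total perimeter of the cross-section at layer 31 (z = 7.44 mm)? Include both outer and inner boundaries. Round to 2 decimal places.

115.77 mm

At z = 7.44 mm: the cylinder: section is a regular 24-gon, circumradius r=9 (perimeter = 2·24·9.000·sin(180°/24) = 56.39 mm); the cube at (7, 5) (footprint 24.5×6) is included at this height (perimeter 61.00 mm); the cube at (4, 4.5) is not intersected at this z (z outside [8.5, 24]); the cone at (12, 15.5) is not intersected at this z (z outside [8.5, 24]); Combining (union): the regions partially overlap (shared area 0.11 mm²), so the edge portions inside another operand are dropped and the merged outline is re-measured after clipping — boundary = 115.77 mm. Overall, the cross-section is a single solid region. Total boundary length (outer) = 115.77 mm.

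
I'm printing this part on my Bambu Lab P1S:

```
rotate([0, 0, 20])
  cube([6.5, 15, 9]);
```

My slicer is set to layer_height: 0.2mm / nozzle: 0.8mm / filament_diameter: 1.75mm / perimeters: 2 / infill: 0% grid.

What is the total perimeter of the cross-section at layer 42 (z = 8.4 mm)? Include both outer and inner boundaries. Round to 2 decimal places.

At z = 8.4 mm: the 6.5×15 cube contributes its full rectangle (perimeter 43.00 mm); (whole slice rotated 20° about Z — lengths, areas and connectivity unchanged). Overall, the cross-section is a single solid region. Total boundary length (outer) = 43.00 mm.

43.00 mm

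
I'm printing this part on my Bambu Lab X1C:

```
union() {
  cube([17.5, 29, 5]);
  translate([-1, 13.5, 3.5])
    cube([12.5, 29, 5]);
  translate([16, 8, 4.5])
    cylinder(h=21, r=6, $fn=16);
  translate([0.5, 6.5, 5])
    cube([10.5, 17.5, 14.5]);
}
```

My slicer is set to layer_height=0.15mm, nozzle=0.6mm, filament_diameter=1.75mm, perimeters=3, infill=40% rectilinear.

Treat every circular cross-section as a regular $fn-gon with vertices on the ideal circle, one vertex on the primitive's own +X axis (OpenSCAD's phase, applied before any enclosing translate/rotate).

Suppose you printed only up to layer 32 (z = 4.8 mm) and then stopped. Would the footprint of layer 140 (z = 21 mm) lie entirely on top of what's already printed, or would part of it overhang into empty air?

entirely on top

Compare the two slices. At z = 4.8: the cube (footprint 17.5×29) is included at this height (area 507.50 mm²); the 12.5×29 cube at (-1, 13.5) contributes its full rectangle (area 362.50 mm²); the r=6 cylinder at (16, 8) gives a regular 16-gon of circumradius 6 (constant along its height) (area = (16/2)·6.000²·sin(360°/16) = 110.21 mm²); the cube at (0.5, 6.5) is absent (z outside [5, 19.5]); Taking the union: the regions partially overlap — summed areas 980.21 mm² minus the doubly-counted overlap 250.91 mm² gives 729.30 mm² — area = 729.30 mm². At z = 21: the cube is not intersected at this z (z outside [0, 5]); the cube at (-1, 13.5) is absent (z outside [3.5, 8.5]); the r=6 cylinder at (16, 8) contributes a regular 16-gon of circumradius 6 (area = (16/2)·6.000²·sin(360°/16) = 110.21 mm²); the cube at (0.5, 6.5) does not reach this height (z outside [5, 19.5]); Combining (union): only the r=6 cylinder at (16, 8) is present, so the union is just that shape — area = 110.21 mm². Checking containment: the cross-section at z = 21 is a subset of the cross-section at z = 4.8.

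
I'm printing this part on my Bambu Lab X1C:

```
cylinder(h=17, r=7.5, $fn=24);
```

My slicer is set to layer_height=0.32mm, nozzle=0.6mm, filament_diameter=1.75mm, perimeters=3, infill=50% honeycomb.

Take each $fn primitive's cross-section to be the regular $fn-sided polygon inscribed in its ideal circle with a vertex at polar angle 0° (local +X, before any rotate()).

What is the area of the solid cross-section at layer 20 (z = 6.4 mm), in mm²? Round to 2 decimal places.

174.70 mm²

At z = 6.4 mm: the r=7.5 cylinder contributes a regular 24-gon of circumradius 7.5 (area = (24/2)·7.500²·sin(360°/24) = 174.70 mm²). Overall, the cross-section is a single solid region. Net area = 174.70 mm².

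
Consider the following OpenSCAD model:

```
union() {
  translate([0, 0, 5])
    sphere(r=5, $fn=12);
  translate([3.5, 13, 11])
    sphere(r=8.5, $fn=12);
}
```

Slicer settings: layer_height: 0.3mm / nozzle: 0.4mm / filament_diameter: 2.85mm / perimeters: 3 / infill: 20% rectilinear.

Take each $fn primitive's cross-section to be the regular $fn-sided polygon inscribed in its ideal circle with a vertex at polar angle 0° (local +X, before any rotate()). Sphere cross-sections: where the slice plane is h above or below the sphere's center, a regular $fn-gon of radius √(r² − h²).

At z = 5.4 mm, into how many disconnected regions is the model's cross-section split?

2

At z = 5.4 mm: the r=5 sphere slices to a regular 12-gon of circumradius 4.984 (√(r²−h²) with h=0.4 from center); the sphere at (3.5, 13): section is a regular 12-gon, circumradius = √(r²−h²) = √(8.5²−5.6²) = 6.395; Combining (union): the 2 present regions are separate (no shared area or edge), so areas and boundary lengths simply add and each stays a separate island — 2 connected regions. The result has 2 disconnected regions.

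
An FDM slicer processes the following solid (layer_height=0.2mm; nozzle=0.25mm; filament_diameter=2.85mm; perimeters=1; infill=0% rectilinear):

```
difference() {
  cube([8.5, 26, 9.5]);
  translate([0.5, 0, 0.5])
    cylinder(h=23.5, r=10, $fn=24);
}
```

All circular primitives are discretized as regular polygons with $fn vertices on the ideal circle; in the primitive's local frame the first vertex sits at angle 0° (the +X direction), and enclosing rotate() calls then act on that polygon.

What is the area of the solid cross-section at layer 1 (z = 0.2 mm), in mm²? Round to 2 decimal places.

221.00 mm²

At z = 0.2 mm: the cube (footprint 8.5×26) is included at this height (area 221.00 mm²); the cylinder at (0.5, 0) is absent (z outside [0.5, 24]); Taking the first minus the rest: none of the subtracted shapes is present at this height, so the 8.5×26 cube is unchanged — area = 221.00 mm². Overall, the cross-section is a single solid region. Net area = 221.00 mm².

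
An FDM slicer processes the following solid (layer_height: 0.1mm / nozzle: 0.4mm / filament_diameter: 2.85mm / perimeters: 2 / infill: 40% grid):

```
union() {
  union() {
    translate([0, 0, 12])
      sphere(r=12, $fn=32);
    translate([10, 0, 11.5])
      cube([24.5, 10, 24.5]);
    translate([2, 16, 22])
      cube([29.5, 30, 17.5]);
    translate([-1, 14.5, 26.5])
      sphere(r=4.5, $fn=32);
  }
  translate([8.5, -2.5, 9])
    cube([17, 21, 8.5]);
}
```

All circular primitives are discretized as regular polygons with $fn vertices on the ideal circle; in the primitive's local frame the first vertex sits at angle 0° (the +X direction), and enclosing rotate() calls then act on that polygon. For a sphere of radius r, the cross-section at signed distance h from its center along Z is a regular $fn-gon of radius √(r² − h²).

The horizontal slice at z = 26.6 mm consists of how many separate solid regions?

At z = 26.6 mm: the sphere is absent (|z−center|=14.600 > r=12); the 24.5×10 cube at (10, 0) contributes its full rectangle; the 29.5×30 cube at (2, 16) contributes its full rectangle; the r=4.5 sphere at (-1, 14.5) slices to a regular 32-gon of circumradius 4.499 (√(r²−h²) with h=0.1 from center); Merging all regions: the regions partially overlap (shared area 1.33 mm²), so overlapping operands fuse into one piece — 2 connected regions; the cube at (8.5, -2.5) is not intersected at this z (z outside [9, 17.5]); Taking the union: only that combined region is present, so the union is just that shape — 2 connected regions. The result has 2 disconnected regions.

2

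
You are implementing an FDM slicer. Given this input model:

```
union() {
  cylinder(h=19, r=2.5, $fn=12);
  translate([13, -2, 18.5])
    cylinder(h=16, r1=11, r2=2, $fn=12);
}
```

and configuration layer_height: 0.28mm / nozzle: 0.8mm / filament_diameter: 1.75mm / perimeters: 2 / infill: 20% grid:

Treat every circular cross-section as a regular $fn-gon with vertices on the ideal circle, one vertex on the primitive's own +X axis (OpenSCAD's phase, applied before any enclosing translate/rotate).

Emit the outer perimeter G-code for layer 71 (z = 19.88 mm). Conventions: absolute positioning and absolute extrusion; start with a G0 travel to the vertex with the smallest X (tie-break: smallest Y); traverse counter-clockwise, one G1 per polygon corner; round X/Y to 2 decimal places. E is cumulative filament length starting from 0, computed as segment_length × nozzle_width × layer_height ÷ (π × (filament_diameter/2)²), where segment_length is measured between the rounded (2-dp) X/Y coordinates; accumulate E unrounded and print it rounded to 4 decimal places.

At z = 19.88 mm: the cylinder is absent (z outside [0, 19]); the cone at (13, -2) (r1=11→r2=2) has section circumradius 10.224 here — a regular 12-gon; Merging all regions: only the cone at (13, -2) is present, so the union is just that shape — 1 connected region. The outline is a single polygon with 12 vertices. Extrusion per mm of travel: 0.8 × 0.28 / (π × 0.875²) = 0.093128. Accumulating E over each segment gives final E = 5.9118.

G0 X2.78 Y-2.00 Z19.88
G1 X4.15 Y-7.11 E0.4927
G1 X7.89 Y-10.85 E0.9853
G1 X13.00 Y-12.22 E1.4780
G1 X18.11 Y-10.85 E1.9706
G1 X21.85 Y-7.11 E2.4632
G1 X23.22 Y-2.00 E2.9559
G1 X21.85 Y3.11 E3.4486
G1 X18.11 Y6.85 E3.9412
G1 X13.00 Y8.22 E4.4339
G1 X7.89 Y6.85 E4.9266
G1 X4.15 Y3.11 E5.4191
G1 X2.78 Y-2.00 E5.9118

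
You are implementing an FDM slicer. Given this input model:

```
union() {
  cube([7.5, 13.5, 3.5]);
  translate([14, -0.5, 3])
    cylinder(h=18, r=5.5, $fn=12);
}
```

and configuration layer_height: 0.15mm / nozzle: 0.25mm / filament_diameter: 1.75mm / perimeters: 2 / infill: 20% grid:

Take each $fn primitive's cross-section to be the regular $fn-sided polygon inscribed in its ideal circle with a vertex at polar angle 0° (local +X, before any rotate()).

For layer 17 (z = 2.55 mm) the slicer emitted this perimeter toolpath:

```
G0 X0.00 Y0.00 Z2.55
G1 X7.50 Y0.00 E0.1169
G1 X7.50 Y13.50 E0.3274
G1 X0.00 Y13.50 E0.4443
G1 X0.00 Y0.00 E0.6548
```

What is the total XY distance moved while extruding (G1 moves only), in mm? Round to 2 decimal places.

Sum the Euclidean lengths of each G1 segment: total = 42.00 mm.

42.00 mm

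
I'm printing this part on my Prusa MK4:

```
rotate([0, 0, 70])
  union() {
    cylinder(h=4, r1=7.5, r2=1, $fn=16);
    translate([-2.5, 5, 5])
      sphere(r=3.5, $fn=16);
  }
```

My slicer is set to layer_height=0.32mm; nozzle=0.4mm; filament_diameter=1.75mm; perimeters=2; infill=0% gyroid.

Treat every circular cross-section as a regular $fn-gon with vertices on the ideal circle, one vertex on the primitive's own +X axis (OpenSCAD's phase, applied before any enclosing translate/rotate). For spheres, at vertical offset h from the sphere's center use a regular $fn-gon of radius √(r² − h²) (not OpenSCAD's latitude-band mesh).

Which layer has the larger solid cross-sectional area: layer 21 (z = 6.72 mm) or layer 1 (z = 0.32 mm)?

layer 1 (z = 0.32 mm)

Layer 21 (z = 6.72): the cone does not reach this height (z outside [0, 4]); the r=3.5 sphere at (-2.5, 5) contributes a regular 16-gon of circumradius √(3.5²−1.72²) = 3.048 (area = (16/2)·3.048²·sin(360°/16) = 28.45 mm²); Merging all regions: only the r=3.5 sphere at (-2.5, 5) is present, so the union is just that shape — area = 28.45 mm²; (whole slice rotated 70° about Z — lengths, areas and connectivity unchanged). So its area = 28.45 mm². Layer 1 (z = 0.32): the cone contributes a regular 16-gon of circumradius 6.980 (interpolated between r1=7.5 and r2=1 at t=0.080) (area = (16/2)·6.980²·sin(360°/16) = 149.16 mm²); the sphere at (-2.5, 5) is absent (|z−center|=4.680 > r=3.5); Taking the union: only the cone is present, so the union is just that shape — area = 149.16 mm²; (rotated 70° about Z; rotation is an isometry so areas/perimeters/island counts are preserved). So its area = 149.16 mm². Layer 1 is larger (149.16 vs 28.45 mm²).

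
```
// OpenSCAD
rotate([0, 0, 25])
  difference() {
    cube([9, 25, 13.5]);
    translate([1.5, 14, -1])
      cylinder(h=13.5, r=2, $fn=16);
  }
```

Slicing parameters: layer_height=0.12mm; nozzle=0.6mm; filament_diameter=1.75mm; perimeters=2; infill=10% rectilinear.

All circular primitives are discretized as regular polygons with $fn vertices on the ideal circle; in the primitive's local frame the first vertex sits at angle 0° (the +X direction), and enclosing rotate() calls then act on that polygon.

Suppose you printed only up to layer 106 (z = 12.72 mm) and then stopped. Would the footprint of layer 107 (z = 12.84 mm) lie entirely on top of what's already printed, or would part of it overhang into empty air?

entirely on top

Compare the two slices. At z = 12.72: the cube is present — its section is the full 9×25 rectangle (area 225.00 mm²); the cylinder at (1.5, 14) is absent (z outside [-1, 12.5]); Taking the first minus the rest: none of the subtracted shapes is present at this height, so the 9×25 cube is unchanged — area = 225.00 mm²; (rotated 25° about Z; rotation is an isometry so areas/perimeters/island counts are preserved). At z = 12.84: the cube (footprint 9×25) is included at this height (area 225.00 mm²); the cylinder at (1.5, 14) is not intersected at this z (z outside [-1, 12.5]); After the difference (first − rest): none of the subtracted shapes is present at this height, so the 9×25 cube is unchanged — area = 225.00 mm²; (whole slice rotated 25° about Z — lengths, areas and connectivity unchanged). Checking containment: the cross-section at z = 12.84 is a subset of the cross-section at z = 12.72.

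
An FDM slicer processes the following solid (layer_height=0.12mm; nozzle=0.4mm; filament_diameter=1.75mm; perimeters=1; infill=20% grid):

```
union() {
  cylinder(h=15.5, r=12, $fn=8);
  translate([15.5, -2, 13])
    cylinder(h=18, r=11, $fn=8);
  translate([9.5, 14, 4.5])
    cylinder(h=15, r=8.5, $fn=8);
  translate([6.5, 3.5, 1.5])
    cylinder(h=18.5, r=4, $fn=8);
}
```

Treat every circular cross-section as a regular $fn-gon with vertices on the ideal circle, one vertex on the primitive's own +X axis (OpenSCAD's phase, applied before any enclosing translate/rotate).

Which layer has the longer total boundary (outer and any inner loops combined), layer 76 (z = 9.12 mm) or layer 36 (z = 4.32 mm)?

layer 76 (z = 9.12 mm)

Layer 76 (z = 9.12): the cylinder: section is a regular 8-gon, circumradius r=12 (perimeter = 2·8·12.000·sin(180°/8) = 73.48 mm); the cylinder at (15.5, -2) does not reach this height (z outside [13, 31]); the cylinder at (9.5, 14): section is a regular 8-gon, circumradius r=8.5 (perimeter = 2·8·8.500·sin(180°/8) = 52.04 mm); the r=4 cylinder at (6.5, 3.5) gives a regular 8-gon of circumradius 4 (constant along its height) (perimeter = 2·8·4.000·sin(180°/8) = 24.49 mm); Combining (union): the regions partially overlap (shared area 61.34 mm²), so the edge portions inside another operand are dropped and the merged outline is re-measured after clipping — boundary = 105.52 mm. So its perimeter = 105.52 mm. Layer 36 (z = 4.32): the r=12 cylinder gives a regular 8-gon of circumradius 12 (constant along its height) (perimeter = 2·8·12.000·sin(180°/8) = 73.48 mm); the cylinder at (15.5, -2) does not reach this height (z outside [13, 31]); the cylinder at (9.5, 14) is absent (z outside [4.5, 19.5]); the r=4 cylinder at (6.5, 3.5) contributes a regular 8-gon of circumradius 4 (perimeter = 2·8·4.000·sin(180°/8) = 24.49 mm); Combining (union): the r=4 cylinder at (6.5, 3.5) lies entirely inside the r=12 cylinder, so the union is just the r=12 cylinder — boundary = 73.48 mm. So its perimeter = 73.48 mm. Layer 76 is larger (105.52 vs 73.48 mm).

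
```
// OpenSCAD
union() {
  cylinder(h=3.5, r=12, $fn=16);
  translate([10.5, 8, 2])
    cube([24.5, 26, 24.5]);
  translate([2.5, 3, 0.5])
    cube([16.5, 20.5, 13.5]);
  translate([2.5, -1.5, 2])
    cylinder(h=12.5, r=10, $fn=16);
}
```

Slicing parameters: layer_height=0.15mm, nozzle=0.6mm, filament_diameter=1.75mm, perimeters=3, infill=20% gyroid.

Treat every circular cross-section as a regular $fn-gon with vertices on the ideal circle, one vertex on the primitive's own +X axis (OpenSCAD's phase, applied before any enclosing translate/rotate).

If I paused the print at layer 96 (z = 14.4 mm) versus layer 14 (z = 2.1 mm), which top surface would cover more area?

Layer 96 (z = 14.4): the cylinder is absent (z outside [0, 3.5]); the 24.5×26 cube at (10.5, 8) contributes its full rectangle (area 637.00 mm²); the cube at (2.5, 3) does not reach this height (z outside [0.5, 14]); the r=10 cylinder at (2.5, -1.5) gives a regular 16-gon of circumradius 10 (constant along its height) (area = (16/2)·10.000²·sin(360°/16) = 306.15 mm²); Merging all regions: the 2 present regions are separate (no shared area or edge), so areas and boundary lengths simply add and each stays a separate island — area = 943.15 mm². So its area = 943.15 mm². Layer 14 (z = 2.1): the r=12 cylinder gives a regular 16-gon of circumradius 12 (constant along its height) (area = (16/2)·12.000²·sin(360°/16) = 440.85 mm²); the cube at (10.5, 8) (footprint 24.5×26) is included at this height (area 637.00 mm²); the cube at (2.5, 3) (footprint 16.5×20.5) is included at this height (area 338.25 mm²); the r=10 cylinder at (2.5, -1.5) gives a regular 16-gon of circumradius 10 (constant along its height) (area = (16/2)·10.000²·sin(360°/16) = 306.15 mm²); Combining (union): the regions partially overlap — summed areas 1722.25 mm² minus the doubly-counted overlap 480.13 mm² gives 1242.12 mm² — area = 1242.12 mm². So its area = 1242.12 mm². Layer 14 is larger (1242.12 vs 943.15 mm²).

layer 14 (z = 2.1 mm)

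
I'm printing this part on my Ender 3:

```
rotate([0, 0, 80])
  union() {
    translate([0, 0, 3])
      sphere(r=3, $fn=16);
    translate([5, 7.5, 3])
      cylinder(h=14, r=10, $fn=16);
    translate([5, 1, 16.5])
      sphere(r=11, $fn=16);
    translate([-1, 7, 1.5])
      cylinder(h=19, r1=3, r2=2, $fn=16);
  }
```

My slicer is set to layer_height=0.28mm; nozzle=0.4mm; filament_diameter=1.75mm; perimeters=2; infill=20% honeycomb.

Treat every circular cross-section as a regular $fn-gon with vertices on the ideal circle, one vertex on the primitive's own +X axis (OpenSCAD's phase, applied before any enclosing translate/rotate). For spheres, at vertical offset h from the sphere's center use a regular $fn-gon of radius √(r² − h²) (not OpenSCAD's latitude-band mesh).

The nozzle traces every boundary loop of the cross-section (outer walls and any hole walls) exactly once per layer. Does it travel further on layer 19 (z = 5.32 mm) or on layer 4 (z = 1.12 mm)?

Layer 19 (z = 5.32): the r=3 sphere slices to a regular 16-gon of circumradius 1.902 (√(r²−h²) with h=2.32 from center) (perimeter = 2·16·1.902·sin(180°/16) = 11.87 mm); the cylinder at (5, 7.5): section is a regular 16-gon, circumradius r=10 (perimeter = 2·16·10.000·sin(180°/16) = 62.43 mm); the sphere at (5, 1) does not reach this height (|z−center|=11.180 > r=11); the cone at (-1, 7) (r1=3→r2=2) has section circumradius 2.799 here — a regular 16-gon (perimeter = 2·16·2.799·sin(180°/16) = 17.47 mm); Taking the union: the regions partially overlap (shared area 32.41 mm²), so the edge portions inside another operand are dropped and the merged outline is re-measured after clipping — boundary = 63.33 mm; (whole slice rotated 80° about Z — lengths, areas and connectivity unchanged). So its perimeter = 63.33 mm. Layer 4 (z = 1.12): the r=3 sphere contributes a regular 16-gon of circumradius √(3²−1.88²) = 2.338 (perimeter = 2·16·2.338·sin(180°/16) = 14.60 mm); the cylinder at (5, 7.5) is absent (z outside [3, 17]); the sphere at (5, 1) is absent (|z−center|=15.380 > r=11); the cone at (-1, 7) does not reach this height (z outside [1.5, 20.5]); Combining (union): only the r=3 sphere is present, so the union is just that shape — boundary = 14.60 mm; (rotated 80° about Z; rotation is an isometry so areas/perimeters/island counts are preserved). So its perimeter = 14.60 mm. Layer 19 is larger (63.33 vs 14.60 mm).

layer 19 (z = 5.32 mm)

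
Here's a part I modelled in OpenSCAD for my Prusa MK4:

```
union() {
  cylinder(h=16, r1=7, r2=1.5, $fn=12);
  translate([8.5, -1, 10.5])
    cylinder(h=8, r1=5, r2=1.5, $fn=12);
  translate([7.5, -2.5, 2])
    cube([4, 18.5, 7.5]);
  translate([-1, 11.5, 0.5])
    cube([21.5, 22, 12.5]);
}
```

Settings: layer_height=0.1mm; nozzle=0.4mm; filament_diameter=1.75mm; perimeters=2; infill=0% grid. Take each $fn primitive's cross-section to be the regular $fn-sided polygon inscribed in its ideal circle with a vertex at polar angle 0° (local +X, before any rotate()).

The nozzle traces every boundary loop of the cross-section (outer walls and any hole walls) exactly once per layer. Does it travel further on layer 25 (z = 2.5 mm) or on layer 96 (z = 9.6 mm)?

layer 25 (z = 2.5 mm)

Layer 25 (z = 2.5): the cone contributes a regular 12-gon of circumradius 6.141 (interpolated between r1=7 and r2=1.5 at t=0.156) (perimeter = 2·12·6.141·sin(180°/12) = 38.14 mm); the cone at (8.5, -1) is not intersected at this z (z outside [10.5, 18.5]); the cube at (7.5, -2.5) (footprint 4×18.5) is included at this height (perimeter 45.00 mm); the cube at (-1, 11.5) is present — its section is the full 21.5×22 rectangle (perimeter 87.00 mm); Taking the union: the regions partially overlap (shared area 18.00 mm²), so the edge portions inside another operand are dropped and the merged outline is re-measured after clipping — boundary = 153.14 mm. So its perimeter = 153.14 mm. Layer 96 (z = 9.6): the cone: at t=0.600 of its height the radius interpolates to r₁+(r₂−r₁)t = 3.700, giving a regular 12-gon of that circumradius (perimeter = 2·12·3.700·sin(180°/12) = 22.98 mm); the cone at (8.5, -1) is not intersected at this z (z outside [10.5, 18.5]); the cube at (7.5, -2.5) does not reach this height (z outside [2, 9.5]); the cube at (-1, 11.5) (footprint 21.5×22) is included at this height (perimeter 87.00 mm); Taking the union: the 2 present regions are separate (no shared area or edge), so areas and boundary lengths simply add and each stays a separate island — boundary = 109.98 mm. So its perimeter = 109.98 mm. Layer 25 is larger (153.14 vs 109.98 mm).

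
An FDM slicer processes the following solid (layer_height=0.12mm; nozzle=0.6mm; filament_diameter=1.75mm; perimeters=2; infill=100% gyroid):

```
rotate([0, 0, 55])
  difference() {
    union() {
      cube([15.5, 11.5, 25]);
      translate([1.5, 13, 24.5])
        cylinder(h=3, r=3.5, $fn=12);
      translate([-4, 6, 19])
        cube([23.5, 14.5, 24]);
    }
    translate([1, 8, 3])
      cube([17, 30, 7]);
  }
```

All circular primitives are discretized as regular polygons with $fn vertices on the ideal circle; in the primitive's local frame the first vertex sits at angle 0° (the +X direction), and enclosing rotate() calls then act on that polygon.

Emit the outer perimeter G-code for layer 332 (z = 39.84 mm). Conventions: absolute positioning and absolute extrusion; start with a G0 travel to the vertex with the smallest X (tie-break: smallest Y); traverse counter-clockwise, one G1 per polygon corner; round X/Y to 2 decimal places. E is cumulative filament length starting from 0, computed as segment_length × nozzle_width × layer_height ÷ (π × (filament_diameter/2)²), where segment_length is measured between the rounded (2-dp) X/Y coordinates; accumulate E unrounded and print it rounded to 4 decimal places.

At z = 39.84 mm: the cube is not intersected at this z (z outside [0, 25]); the cylinder at (1.5, 13) is absent (z outside [24.5, 27.5]); the 23.5×14.5 cube at (-4, 6) contributes its full rectangle; Combining (union): only the 23.5×14.5 cube at (-4, 6) is present, so the union is just that shape — 1 connected region; the cube at (1, 8) does not reach this height (z outside [3, 10]); Subtracting the remaining from the first: none of the subtracted shapes is present at this height, so the result so far is unchanged — 1 connected region; (rotated 55° about Z; rotation is an isometry so areas/perimeters/island counts are preserved). The outline is a single polygon with 4 vertices. Extrusion per mm of travel: 0.6 × 0.12 / (π × 0.875²) = 0.029934. Accumulating E over each segment gives final E = 2.2752.

G0 X-19.09 Y8.48 Z39.84
G1 X-7.21 Y0.16 E0.4342
G1 X6.27 Y19.41 E1.1376
G1 X-5.61 Y27.73 E1.5718
G1 X-19.09 Y8.48 E2.2752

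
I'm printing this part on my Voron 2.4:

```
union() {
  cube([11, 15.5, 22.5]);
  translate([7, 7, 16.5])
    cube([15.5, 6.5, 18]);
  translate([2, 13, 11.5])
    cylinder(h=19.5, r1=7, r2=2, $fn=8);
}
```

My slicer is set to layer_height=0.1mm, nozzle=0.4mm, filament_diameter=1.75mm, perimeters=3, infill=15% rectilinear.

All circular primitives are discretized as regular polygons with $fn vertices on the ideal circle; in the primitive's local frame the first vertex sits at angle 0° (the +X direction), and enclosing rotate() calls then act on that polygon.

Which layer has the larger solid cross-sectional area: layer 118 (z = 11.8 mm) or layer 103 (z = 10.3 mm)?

layer 118 (z = 11.8 mm)

Layer 118 (z = 11.8): the cube (footprint 11×15.5) is included at this height (area 170.50 mm²); the cube at (7, 7) is not intersected at this z (z outside [16.5, 34.5]); the cone at (2, 13) contributes a regular 8-gon of circumradius 6.923 (interpolated between r1=7 and r2=2 at t=0.015) (area = (8/2)·6.923²·sin(360°/8) = 135.56 mm²); Combining (union): the regions partially overlap — summed areas 306.06 mm² minus the doubly-counted overlap 67.92 mm² gives 238.14 mm² — area = 238.14 mm². So its area = 238.14 mm². Layer 103 (z = 10.3): the cube (footprint 11×15.5) is included at this height (area 170.50 mm²); the cube at (7, 7) does not reach this height (z outside [16.5, 34.5]); the cone at (2, 13) is not intersected at this z (z outside [11.5, 31]); Combining (union): only the 11×15.5 cube is present, so the union is just that shape — area = 170.50 mm². So its area = 170.50 mm². Layer 118 is larger (238.14 vs 170.50 mm²).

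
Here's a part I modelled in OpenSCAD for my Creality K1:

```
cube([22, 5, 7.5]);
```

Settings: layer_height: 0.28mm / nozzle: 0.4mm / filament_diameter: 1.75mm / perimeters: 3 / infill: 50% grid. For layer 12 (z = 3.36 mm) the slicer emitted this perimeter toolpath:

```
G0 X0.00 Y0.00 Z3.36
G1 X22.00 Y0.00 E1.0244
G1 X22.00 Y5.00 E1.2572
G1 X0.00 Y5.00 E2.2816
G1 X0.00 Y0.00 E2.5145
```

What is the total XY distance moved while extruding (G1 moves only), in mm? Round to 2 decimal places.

54.00 mm

Sum the Euclidean lengths of each G1 segment: total = 54.00 mm.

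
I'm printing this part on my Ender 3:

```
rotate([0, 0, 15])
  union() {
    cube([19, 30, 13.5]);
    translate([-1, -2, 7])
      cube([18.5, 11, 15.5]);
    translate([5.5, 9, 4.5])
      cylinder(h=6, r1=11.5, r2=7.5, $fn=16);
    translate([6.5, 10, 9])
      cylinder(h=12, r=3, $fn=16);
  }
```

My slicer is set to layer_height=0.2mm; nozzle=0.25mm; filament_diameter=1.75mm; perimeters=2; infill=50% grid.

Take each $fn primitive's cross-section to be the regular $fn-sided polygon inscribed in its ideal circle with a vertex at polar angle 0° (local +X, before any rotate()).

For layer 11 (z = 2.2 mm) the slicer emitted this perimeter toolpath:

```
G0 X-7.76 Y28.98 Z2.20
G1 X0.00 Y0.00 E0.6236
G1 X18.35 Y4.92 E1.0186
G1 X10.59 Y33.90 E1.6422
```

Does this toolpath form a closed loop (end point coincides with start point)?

Start point (G0): (-7.76, 28.98). End point (last G1): the path does not return to the start — open.

no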